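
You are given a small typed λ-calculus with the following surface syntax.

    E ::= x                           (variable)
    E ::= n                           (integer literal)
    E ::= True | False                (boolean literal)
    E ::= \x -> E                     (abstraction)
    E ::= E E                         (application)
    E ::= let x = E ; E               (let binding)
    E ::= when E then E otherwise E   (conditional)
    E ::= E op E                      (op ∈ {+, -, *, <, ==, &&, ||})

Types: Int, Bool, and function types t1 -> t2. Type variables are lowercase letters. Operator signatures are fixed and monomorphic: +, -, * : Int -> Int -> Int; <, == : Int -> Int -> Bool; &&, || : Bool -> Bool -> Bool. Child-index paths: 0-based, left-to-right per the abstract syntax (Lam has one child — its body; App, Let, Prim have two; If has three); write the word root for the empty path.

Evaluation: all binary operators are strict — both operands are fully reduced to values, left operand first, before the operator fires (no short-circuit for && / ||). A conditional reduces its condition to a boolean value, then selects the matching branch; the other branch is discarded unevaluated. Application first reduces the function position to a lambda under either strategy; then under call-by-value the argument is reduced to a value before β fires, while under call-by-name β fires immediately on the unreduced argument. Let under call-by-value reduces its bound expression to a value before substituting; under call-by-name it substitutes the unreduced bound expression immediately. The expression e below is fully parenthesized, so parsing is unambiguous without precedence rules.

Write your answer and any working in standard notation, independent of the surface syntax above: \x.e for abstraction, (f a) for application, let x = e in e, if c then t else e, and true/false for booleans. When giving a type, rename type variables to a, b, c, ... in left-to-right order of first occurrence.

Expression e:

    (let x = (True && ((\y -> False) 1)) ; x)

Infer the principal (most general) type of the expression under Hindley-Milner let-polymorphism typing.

Working:
  unify Bool ~ Bool
\y._ : a -> Bool
  unify a -> Bool ~ Int -> b
  unify a ~ Int
  unify Bool ~ b
_ _ : Bool
  unify Bool ~ Bool
let x : Bool
x : Bool

Answer: Bool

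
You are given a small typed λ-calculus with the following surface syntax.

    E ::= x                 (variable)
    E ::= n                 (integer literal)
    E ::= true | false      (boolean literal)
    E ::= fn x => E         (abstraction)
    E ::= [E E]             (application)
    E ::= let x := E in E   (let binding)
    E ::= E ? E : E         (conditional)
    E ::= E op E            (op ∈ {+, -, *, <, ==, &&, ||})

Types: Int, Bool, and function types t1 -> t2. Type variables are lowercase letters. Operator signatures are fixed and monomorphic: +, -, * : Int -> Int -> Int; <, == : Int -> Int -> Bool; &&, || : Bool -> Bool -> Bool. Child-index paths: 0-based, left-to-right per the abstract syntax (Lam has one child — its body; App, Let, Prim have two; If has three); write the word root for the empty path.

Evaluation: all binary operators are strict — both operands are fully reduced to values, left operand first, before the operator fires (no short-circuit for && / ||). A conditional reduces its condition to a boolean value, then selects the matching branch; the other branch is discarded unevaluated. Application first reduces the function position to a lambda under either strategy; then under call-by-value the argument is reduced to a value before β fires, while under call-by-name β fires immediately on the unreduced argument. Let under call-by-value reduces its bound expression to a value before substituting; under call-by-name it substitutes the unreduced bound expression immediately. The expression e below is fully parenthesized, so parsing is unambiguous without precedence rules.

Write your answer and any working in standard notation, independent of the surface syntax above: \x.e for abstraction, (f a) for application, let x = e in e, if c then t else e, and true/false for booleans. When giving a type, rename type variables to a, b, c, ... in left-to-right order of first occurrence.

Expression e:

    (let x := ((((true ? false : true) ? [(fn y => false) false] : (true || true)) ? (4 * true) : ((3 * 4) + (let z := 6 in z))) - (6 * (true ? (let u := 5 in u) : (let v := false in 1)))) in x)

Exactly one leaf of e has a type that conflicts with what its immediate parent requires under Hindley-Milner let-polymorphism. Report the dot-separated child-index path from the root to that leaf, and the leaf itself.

Trace:
  unify Bool ~ Bool
  unify Bool ~ Bool
  unify Bool ~ Bool
\y._ : a -> Bool
  unify a -> Bool ~ Bool -> b
  unify a ~ Bool
  unify Bool ~ b
_ _ : Bool
  unify Bool ~ Bool
  unify Bool ~ Bool
  unify Bool ~ Bool
  unify Bool ~ Bool
  unify Int ~ Int
  unify Bool ~ Int
  FAIL: mismatch Bool ~ Int

Answer: 0.0.1.1 : true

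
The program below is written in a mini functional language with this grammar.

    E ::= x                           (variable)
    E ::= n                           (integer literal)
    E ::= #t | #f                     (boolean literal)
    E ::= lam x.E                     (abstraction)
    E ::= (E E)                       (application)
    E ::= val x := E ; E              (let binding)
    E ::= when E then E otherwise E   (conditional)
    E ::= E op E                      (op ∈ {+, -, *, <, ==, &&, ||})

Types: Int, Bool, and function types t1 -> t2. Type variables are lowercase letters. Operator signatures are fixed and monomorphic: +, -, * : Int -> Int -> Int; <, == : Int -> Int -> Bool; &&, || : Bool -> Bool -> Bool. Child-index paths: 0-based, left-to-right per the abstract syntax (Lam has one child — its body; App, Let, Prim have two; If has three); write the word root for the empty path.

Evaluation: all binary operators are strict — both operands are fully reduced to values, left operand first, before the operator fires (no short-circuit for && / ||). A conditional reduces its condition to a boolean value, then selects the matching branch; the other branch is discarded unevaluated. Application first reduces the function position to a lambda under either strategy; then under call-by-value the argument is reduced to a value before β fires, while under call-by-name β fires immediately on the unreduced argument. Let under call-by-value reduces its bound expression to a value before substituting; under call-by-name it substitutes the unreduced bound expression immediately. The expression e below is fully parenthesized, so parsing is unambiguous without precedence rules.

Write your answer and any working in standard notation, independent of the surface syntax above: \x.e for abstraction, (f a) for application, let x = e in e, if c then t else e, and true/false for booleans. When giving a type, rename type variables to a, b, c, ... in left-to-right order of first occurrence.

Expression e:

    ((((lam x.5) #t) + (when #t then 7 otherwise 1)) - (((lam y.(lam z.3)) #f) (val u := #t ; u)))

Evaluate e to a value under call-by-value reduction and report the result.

Answer: 9

Derivation:
step 0: ((((\x.5) true) + (if true then 7 else 1)) - (((\y.(\z.3)) false) (let u = true in u)))
step 1: [beta@0.0] ((5 + (if true then 7 else 1)) - (((\y.(\z.3)) false) (let u = true in u)))
step 2: [if@0.1] ((5 + 7) - (((\y.(\z.3)) false) (let u = true in u)))
step 3: [delta@0] (12 - (((\y.(\z.3)) false) (let u = true in u)))
step 4: [beta@1.0] (12 - ((\z.3) (let u = true in u)))
step 5: [let@1.1] (12 - ((\z.3) true))
step 6: [beta@1] (12 - 3)
step 7: [delta@root] 9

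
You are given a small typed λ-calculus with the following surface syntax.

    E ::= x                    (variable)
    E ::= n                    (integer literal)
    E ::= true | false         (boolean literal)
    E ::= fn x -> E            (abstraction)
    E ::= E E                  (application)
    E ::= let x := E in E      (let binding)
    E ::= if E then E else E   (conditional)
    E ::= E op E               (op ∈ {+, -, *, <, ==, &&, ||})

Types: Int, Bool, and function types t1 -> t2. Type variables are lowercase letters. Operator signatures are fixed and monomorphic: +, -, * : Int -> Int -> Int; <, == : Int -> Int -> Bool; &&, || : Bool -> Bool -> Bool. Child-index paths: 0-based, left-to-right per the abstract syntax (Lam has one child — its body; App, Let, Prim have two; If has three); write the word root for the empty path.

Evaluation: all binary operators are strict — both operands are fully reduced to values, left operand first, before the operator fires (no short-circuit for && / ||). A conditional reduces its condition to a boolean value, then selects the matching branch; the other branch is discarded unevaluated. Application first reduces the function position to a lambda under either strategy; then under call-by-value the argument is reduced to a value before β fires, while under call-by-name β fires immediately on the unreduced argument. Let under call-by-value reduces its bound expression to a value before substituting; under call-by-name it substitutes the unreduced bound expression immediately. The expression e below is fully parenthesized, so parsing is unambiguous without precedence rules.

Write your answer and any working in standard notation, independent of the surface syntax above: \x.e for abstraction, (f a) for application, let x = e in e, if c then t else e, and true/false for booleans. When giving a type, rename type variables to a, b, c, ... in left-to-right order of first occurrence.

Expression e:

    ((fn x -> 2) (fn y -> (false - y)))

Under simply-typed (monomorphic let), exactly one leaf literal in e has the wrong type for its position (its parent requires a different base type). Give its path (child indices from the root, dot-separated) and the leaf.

Answer: 1.0.0 : false

Working:
\x._ : a -> Int
  unify Bool ~ Int
  FAIL: mismatch Bool ~ Int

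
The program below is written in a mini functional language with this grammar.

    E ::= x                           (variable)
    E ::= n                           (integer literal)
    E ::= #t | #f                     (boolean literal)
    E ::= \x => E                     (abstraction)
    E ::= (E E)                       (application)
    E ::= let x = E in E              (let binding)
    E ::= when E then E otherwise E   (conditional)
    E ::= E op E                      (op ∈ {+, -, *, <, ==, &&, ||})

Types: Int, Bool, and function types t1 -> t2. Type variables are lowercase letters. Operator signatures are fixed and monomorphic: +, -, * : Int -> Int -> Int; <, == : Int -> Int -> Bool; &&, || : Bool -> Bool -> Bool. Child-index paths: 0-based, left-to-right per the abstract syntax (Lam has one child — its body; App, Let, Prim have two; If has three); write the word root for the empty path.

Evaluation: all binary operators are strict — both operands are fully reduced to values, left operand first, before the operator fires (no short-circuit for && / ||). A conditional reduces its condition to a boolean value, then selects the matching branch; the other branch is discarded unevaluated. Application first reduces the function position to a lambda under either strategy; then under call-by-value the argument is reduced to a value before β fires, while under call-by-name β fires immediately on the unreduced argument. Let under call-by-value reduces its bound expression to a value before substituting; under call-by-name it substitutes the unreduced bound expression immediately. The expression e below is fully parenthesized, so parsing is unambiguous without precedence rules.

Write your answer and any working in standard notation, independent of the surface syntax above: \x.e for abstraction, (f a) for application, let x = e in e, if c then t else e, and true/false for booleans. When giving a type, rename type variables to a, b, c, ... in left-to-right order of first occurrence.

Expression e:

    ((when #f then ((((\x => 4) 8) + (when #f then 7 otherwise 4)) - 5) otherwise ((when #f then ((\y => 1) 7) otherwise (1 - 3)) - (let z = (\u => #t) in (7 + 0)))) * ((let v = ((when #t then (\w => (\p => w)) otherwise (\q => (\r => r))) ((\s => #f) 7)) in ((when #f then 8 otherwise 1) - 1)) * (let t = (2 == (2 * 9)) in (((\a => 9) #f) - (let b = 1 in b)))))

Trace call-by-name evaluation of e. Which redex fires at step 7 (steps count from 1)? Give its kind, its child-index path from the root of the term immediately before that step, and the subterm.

Answer: let at 1.0 : (let v = ((if true then (\w.(\p.w)) else (\q.(\r.r))) ((\s.false) 7)) in ((if false then 8 else 1) - 1))

Working:
step 0: ((if false then ((((\x.4) 8) + (if false then 7 else 4)) - 5) else ((if false then ((\y.1) 7) else (1 - 3)) - (let z = (\u.true) in (7 + 0)))) * ((let v = ((if true then (\w.(\p.w)) else (\q.(\r.r))) ((\s.false) 7)) in ((if false then 8 else 1) - 1)) * (let t = (2 == (2 * 9)) in (((\a.9) false) - (let b = 1 in b)))))
step 1: [if@0] (((if false then ((\y.1) 7) else (1 - 3)) - (let z = (\u.true) in (7 + 0))) * ((let v = ((if true then (\w.(\p.w)) else (\q.(\r.r))) ((\s.false) 7)) in ((if false then 8 else 1) - 1)) * (let t = (2 == (2 * 9)) in (((\a.9) false) - (let b = 1 in b)))))
step 2: [if@0.0] (((1 - 3) - (let z = (\u.true) in (7 + 0))) * ((let v = ((if true then (\w.(\p.w)) else (\q.(\r.r))) ((\s.false) 7)) in ((if false then 8 else 1) - 1)) * (let t = (2 == (2 * 9)) in (((\a.9) false) - (let b = 1 in b)))))
step 3: [delta@0.0] ((-2 - (let z = (\u.true) in (7 + 0))) * ((let v = ((if true then (\w.(\p.w)) else (\q.(\r.r))) ((\s.false) 7)) in ((if false then 8 else 1) - 1)) * (let t = (2 == (2 * 9)) in (((\a.9) false) - (let b = 1 in b)))))
step 4: [let@0.1] ((-2 - (7 + 0)) * ((let v = ((if true then (\w.(\p.w)) else (\q.(\r.r))) ((\s.false) 7)) in ((if false then 8 else 1) - 1)) * (let t = (2 == (2 * 9)) in (((\a.9) false) - (let b = 1 in b)))))
step 5: [delta@0.1] ((-2 - 7) * ((let v = ((if true then (\w.(\p.w)) else (\q.(\r.r))) ((\s.false) 7)) in ((if false then 8 else 1) - 1)) * (let t = (2 == (2 * 9)) in (((\a.9) false) - (let b = 1 in b)))))
step 6: [delta@0] (-9 * ((let v = ((if true then (\w.(\p.w)) else (\q.(\r.r))) ((\s.false) 7)) in ((if false then 8 else 1) - 1)) * (let t = (2 == (2 * 9)) in (((\a.9) false) - (let b = 1 in b)))))
step 7: [let@1.0] (-9 * (((if false then 8 else 1) - 1) * (let t = (2 == (2 * 9)) in (((\a.9) false) - (let b = 1 in b)))))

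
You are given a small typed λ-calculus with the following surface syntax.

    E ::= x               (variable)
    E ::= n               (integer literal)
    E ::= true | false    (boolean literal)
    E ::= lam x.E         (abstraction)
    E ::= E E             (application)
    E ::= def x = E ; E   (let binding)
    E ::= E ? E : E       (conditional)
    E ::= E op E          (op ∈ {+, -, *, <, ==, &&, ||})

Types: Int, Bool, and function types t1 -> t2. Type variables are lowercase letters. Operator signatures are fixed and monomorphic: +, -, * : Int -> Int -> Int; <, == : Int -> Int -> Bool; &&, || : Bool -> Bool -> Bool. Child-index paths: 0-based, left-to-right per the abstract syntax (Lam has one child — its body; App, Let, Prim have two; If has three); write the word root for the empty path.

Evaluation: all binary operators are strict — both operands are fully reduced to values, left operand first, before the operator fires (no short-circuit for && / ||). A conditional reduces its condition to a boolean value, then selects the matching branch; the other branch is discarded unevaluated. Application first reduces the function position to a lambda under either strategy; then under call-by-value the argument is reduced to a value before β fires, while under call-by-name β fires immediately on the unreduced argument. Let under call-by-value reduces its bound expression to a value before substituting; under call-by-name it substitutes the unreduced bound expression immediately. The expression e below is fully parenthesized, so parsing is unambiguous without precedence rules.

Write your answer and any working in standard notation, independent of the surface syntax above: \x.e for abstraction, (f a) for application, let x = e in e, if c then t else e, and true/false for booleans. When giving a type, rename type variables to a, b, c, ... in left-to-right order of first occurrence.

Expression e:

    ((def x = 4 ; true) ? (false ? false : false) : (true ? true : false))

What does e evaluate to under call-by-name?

Answer: false

Working:
step 0: (if (let x = 4 in true) then (if false then false else false) else (if true then true else false))
step 1: [let@0] (if true then (if false then false else false) else (if true then true else false))
step 2: [if@root] (if false then false else false)
step 3: [if@root] false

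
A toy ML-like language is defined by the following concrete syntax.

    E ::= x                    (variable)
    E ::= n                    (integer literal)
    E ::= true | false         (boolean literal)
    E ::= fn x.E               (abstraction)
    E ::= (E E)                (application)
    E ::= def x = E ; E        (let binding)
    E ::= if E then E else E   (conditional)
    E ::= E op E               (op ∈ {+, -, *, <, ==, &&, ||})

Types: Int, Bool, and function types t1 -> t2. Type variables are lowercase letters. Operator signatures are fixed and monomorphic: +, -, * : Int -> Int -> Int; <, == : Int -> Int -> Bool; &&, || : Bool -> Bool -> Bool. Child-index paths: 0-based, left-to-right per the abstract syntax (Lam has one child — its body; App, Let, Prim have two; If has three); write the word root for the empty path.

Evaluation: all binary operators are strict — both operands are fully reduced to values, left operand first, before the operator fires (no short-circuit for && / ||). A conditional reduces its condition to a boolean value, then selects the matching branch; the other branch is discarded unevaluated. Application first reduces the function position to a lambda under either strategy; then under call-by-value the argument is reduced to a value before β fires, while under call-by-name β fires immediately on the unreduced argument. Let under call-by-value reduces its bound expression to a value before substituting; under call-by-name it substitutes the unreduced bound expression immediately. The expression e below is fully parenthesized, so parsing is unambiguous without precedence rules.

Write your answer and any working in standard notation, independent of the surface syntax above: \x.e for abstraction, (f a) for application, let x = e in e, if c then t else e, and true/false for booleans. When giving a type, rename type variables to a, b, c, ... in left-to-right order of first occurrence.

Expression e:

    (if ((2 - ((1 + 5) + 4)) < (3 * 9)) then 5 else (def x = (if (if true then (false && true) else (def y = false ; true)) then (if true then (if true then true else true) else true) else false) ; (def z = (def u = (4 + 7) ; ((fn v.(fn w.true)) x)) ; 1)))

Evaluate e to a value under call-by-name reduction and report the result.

Answer: 5

Trace:
step 0: (if ((2 - ((1 + 5) + 4)) < (3 * 9)) then 5 else (let x = (if (if true then (false && true) else (let y = false in true)) then (if true then (if true then true else true) else true) else false) in (let z = (let u = (4 + 7) in ((\v.(\w.true)) x)) in 1)))
step 1: [delta@0.0.1.0] (if ((2 - (6 + 4)) < (3 * 9)) then 5 else (let x = (if (if true then (false && true) else (let y = false in true)) then (if true then (if true then true else true) else true) else false) in (let z = (let u = (4 + 7) in ((\v.(\w.true)) x)) in 1)))
step 2: [delta@0.0.1] (if ((2 - 10) < (3 * 9)) then 5 else (let x = (if (if true then (false && true) else (let y = false in true)) then (if true then (if true then true else true) else true) else false) in (let z = (let u = (4 + 7) in ((\v.(\w.true)) x)) in 1)))
step 3: [delta@0.0] (if (-8 < (3 * 9)) then 5 else (let x = (if (if true then (false && true) else (let y = false in true)) then (if true then (if true then true else true) else true) else false) in (let z = (let u = (4 + 7) in ((\v.(\w.true)) x)) in 1)))
step 4: [delta@0.1] (if (-8 < 27) then 5 else (let x = (if (if true then (false && true) else (let y = false in true)) then (if true then (if true then true else true) else true) else false) in (let z = (let u = (4 + 7) in ((\v.(\w.true)) x)) in 1)))
step 5: [delta@0] (if true then 5 else (let x = (if (if true then (false && true) else (let y = false in true)) then (if true then (if true then true else true) else true) else false) in (let z = (let u = (4 + 7) in ((\v.(\w.true)) x)) in 1)))
step 6: [if@root] 5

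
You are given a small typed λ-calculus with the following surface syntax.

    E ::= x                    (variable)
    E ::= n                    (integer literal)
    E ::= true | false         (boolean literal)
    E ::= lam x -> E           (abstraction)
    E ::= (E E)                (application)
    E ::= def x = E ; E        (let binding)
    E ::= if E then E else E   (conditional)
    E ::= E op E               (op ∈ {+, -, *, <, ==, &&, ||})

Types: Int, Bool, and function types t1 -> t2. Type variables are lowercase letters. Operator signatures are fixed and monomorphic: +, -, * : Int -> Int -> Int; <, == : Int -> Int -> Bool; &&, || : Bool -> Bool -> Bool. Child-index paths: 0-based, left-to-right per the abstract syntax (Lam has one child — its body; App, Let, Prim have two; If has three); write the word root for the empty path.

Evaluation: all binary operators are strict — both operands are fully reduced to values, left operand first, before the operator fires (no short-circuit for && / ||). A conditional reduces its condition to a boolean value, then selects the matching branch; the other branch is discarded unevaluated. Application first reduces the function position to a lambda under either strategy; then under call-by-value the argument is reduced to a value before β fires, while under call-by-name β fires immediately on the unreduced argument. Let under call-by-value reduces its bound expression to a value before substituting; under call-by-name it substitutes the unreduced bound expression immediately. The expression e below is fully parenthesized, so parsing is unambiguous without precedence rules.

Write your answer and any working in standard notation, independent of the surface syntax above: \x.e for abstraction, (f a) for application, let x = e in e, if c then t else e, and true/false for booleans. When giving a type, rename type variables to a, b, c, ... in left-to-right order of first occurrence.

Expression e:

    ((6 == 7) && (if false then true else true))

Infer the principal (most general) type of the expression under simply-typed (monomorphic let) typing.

Answer: Bool

Derivation:
  unify Int ~ Int
  unify Int ~ Int
  unify Bool ~ Bool
  unify Bool ~ Bool
  unify Bool ~ Bool
  unify Bool ~ Bool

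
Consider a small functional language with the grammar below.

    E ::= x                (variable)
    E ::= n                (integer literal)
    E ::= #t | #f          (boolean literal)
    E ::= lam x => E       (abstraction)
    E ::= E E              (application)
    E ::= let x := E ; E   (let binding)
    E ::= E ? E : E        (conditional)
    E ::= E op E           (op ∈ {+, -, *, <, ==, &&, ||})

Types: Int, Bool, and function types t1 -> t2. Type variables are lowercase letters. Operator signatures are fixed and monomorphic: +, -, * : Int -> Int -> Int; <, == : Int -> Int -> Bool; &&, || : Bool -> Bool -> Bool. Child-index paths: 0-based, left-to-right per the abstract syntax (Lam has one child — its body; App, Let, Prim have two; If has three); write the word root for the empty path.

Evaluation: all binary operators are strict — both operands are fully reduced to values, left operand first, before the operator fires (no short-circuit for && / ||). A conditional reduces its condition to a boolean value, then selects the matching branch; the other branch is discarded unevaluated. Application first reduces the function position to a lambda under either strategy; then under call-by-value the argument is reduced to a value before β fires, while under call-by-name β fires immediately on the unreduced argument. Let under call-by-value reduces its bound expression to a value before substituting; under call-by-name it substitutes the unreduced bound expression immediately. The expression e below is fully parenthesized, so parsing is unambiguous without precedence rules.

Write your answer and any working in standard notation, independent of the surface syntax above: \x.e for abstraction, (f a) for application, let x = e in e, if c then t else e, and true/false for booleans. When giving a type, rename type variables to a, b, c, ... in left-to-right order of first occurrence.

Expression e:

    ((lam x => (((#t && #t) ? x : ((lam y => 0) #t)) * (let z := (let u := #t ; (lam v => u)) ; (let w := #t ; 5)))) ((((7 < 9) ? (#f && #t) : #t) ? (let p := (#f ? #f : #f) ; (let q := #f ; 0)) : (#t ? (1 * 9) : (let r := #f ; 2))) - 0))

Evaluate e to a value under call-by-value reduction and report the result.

Answer: 45

Trace:
step 0: ((\x.((if (true && true) then x else ((\y.0) true)) * (let z = (let u = true in (\v.u)) in (let w = true in 5)))) ((if (if (7 < 9) then (false && true) else true) then (let p = (if false then false else false) in (let q = false in 0)) else (if true then (1 * 9) else (let r = false in 2))) - 0))
step 1: [delta@1.0.0.0] ((\x.((if (true && true) then x else ((\y.0) true)) * (let z = (let u = true in (\v.u)) in (let w = true in 5)))) ((if (if true then (false && true) else true) then (let p = (if false then false else false) in (let q = false in 0)) else (if true then (1 * 9) else (let r = false in 2))) - 0))
step 2: [if@1.0.0] ((\x.((if (true && true) then x else ((\y.0) true)) * (let z = (let u = true in (\v.u)) in (let w = true in 5)))) ((if (false && true) then (let p = (if false then false else false) in (let q = false in 0)) else (if true then (1 * 9) else (let r = false in 2))) - 0))
step 3: [delta@1.0.0] ((\x.((if (true && true) then x else ((\y.0) true)) * (let z = (let u = true in (\v.u)) in (let w = true in 5)))) ((if false then (let p = (if false then false else false) in (let q = false in 0)) else (if true then (1 * 9) else (let r = false in 2))) - 0))
step 4: [if@1.0] ((\x.((if (true && true) then x else ((\y.0) true)) * (let z = (let u = true in (\v.u)) in (let w = true in 5)))) ((if true then (1 * 9) else (let r = false in 2)) - 0))
step 5: [if@1.0] ((\x.((if (true && true) then x else ((\y.0) true)) * (let z = (let u = true in (\v.u)) in (let w = true in 5)))) ((1 * 9) - 0))
step 6: [delta@1.0] ((\x.((if (true && true) then x else ((\y.0) true)) * (let z = (let u = true in (\v.u)) in (let w = true in 5)))) (9 - 0))
step 7: [delta@1] ((\x.((if (true && true) then x else ((\y.0) true)) * (let z = (let u = true in (\v.u)) in (let w = true in 5)))) 9)
step 8: [beta@root] ((if (true && true) then 9 else ((\y.0) true)) * (let z = (let u = true in (\v.u)) in (let w = true in 5)))
step 9: [delta@0.0] ((if true then 9 else ((\y.0) true)) * (let z = (let u = true in (\v.u)) in (let w = true in 5)))
step 10: [if@0] (9 * (let z = (let u = true in (\v.u)) in (let w = true in 5)))
step 11: [let@1.0] (9 * (let z = (\v.true) in (let w = true in 5)))
step 12: [let@1] (9 * (let w = true in 5))
step 13: [let@1] (9 * 5)
step 14: [delta@root] 45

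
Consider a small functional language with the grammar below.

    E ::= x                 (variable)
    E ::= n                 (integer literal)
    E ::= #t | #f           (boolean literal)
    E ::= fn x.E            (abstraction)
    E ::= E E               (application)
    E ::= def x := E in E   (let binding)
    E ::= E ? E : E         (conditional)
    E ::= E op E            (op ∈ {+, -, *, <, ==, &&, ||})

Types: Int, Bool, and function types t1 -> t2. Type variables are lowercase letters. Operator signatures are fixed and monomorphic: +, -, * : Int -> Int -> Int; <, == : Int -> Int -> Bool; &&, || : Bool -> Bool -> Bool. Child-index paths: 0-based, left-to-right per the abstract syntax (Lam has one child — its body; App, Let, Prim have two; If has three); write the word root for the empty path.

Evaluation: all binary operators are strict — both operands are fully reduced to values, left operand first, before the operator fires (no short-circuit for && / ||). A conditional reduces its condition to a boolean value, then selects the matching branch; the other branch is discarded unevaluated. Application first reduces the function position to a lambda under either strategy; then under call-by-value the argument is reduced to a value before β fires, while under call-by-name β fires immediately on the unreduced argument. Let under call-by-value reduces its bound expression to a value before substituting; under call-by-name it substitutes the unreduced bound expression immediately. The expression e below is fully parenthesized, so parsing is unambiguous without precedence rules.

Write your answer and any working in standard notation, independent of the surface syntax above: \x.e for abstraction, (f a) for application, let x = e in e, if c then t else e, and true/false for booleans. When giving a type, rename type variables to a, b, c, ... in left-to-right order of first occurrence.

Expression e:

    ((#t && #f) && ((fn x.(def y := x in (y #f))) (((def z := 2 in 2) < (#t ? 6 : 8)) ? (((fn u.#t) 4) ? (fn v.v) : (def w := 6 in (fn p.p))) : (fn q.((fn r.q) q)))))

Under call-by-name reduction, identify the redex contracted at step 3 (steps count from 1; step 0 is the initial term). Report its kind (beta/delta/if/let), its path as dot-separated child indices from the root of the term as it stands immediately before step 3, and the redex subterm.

Trace:
step 0: ((true && false) && ((\x.(let y = x in (y false))) (if ((let z = 2 in 2) < (if true then 6 else 8)) then (if ((\u.true) 4) then (\v.v) else (let w = 6 in (\p.p))) else (\q.((\r.q) q)))))
step 1: [delta@0] (false && ((\x.(let y = x in (y false))) (if ((let z = 2 in 2) < (if true then 6 else 8)) then (if ((\u.true) 4) then (\v.v) else (let w = 6 in (\p.p))) else (\q.((\r.q) q)))))
step 2: [beta@1] (false && (let y = (if ((let z = 2 in 2) < (if true then 6 else 8)) then (if ((\u.true) 4) then (\v.v) else (let w = 6 in (\p.p))) else (\q.((\r.q) q))) in (y false)))
step 3: [let@1] (false && ((if ((let z = 2 in 2) < (if true then 6 else 8)) then (if ((\u.true) 4) then (\v.v) else (let w = 6 in (\p.p))) else (\q.((\r.q) q))) false))

Answer: let at 1 : (let y = (if ((let z = 2 in 2) < (if true then 6 else 8)) then (if ((\u.true) 4) then (\v.v) else (let w = 6 in (\p.p))) else (\q.((\r.q) q))) in (y false))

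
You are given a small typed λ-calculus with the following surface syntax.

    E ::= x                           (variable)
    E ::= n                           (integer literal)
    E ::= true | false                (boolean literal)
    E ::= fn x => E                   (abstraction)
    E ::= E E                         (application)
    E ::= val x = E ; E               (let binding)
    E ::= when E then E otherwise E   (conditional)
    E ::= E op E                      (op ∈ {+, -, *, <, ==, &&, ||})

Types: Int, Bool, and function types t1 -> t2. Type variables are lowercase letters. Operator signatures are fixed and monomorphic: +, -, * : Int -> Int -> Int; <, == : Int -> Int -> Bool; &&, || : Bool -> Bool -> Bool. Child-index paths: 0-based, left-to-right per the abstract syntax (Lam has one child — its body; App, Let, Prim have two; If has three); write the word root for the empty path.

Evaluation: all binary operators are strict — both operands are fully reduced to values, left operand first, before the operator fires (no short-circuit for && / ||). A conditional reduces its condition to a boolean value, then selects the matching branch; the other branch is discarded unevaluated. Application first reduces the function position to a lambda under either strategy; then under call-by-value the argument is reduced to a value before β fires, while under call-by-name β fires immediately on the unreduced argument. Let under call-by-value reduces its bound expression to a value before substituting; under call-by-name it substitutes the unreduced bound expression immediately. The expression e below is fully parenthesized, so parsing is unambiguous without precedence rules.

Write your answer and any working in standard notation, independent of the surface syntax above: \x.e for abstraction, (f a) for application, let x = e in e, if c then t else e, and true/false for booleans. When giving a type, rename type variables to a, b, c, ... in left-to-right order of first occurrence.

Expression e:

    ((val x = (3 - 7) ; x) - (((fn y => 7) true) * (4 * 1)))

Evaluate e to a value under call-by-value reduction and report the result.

Answer: -32

Trace:
step 0: ((let x = (3 - 7) in x) - (((\y.7) true) * (4 * 1)))
step 1: [delta@0.0] ((let x = -4 in x) - (((\y.7) true) * (4 * 1)))
step 2: [let@0] (-4 - (((\y.7) true) * (4 * 1)))
step 3: [beta@1.0] (-4 - (7 * (4 * 1)))
step 4: [delta@1.1] (-4 - (7 * 4))
step 5: [delta@1] (-4 - 28)
step 6: [delta@root] -32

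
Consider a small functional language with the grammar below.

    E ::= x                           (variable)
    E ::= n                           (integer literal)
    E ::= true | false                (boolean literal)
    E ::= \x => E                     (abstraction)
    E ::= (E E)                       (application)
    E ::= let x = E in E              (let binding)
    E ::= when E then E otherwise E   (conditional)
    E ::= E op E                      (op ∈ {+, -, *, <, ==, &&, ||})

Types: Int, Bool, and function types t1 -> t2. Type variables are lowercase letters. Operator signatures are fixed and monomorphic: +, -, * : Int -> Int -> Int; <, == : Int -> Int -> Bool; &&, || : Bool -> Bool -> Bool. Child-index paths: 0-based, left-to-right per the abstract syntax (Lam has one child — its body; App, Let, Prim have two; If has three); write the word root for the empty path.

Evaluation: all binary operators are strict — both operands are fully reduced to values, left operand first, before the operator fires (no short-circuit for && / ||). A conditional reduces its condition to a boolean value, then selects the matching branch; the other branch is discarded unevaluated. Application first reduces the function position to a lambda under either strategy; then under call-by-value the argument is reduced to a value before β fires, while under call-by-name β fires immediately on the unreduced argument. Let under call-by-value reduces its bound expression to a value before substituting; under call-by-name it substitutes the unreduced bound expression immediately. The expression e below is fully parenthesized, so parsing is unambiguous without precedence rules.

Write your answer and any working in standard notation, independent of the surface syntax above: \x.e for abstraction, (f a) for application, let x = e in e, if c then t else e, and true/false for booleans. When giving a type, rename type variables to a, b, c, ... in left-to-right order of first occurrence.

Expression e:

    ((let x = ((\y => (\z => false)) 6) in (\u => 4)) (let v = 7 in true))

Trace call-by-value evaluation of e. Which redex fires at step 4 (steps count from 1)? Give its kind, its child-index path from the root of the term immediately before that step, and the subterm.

Working:
step 0: ((let x = ((\y.(\z.false)) 6) in (\u.4)) (let v = 7 in true))
step 1: [beta@0.0] ((let x = (\z.false) in (\u.4)) (let v = 7 in true))
step 2: [let@0] ((\u.4) (let v = 7 in true))
step 3: [let@1] ((\u.4) true)
step 4: [beta@root] 4

Answer: beta at root : ((\u.4) true)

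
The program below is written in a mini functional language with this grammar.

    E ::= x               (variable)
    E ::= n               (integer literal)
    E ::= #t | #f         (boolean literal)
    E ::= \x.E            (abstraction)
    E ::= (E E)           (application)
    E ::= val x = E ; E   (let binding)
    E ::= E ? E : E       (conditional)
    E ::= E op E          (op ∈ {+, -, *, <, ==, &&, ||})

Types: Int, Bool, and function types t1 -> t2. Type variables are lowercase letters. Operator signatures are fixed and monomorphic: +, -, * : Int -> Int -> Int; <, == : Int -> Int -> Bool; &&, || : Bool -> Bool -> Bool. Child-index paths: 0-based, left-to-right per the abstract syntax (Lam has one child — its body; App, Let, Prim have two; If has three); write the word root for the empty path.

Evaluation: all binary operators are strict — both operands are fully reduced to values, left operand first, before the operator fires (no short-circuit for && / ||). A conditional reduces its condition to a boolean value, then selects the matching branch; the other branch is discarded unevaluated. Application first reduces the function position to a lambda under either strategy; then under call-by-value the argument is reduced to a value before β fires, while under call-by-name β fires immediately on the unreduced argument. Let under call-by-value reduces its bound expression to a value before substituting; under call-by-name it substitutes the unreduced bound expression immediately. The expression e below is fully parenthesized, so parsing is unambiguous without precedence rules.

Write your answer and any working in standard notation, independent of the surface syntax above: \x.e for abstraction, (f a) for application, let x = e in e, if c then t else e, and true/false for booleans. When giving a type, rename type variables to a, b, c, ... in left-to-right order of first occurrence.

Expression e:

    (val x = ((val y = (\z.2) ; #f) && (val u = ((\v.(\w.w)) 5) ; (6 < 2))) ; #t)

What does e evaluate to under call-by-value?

Trace:
step 0: (let x = ((let y = (\z.2) in false) && (let u = ((\v.(\w.w)) 5) in (6 < 2))) in true)
step 1: [let@0.0] (let x = (false && (let u = ((\v.(\w.w)) 5) in (6 < 2))) in true)
step 2: [beta@0.1.0] (let x = (false && (let u = (\w.w) in (6 < 2))) in true)
step 3: [let@0.1] (let x = (false && (6 < 2)) in true)
step 4: [delta@0.1] (let x = (false && false) in true)
step 5: [delta@0] (let x = false in true)
step 6: [let@root] true

Answer: true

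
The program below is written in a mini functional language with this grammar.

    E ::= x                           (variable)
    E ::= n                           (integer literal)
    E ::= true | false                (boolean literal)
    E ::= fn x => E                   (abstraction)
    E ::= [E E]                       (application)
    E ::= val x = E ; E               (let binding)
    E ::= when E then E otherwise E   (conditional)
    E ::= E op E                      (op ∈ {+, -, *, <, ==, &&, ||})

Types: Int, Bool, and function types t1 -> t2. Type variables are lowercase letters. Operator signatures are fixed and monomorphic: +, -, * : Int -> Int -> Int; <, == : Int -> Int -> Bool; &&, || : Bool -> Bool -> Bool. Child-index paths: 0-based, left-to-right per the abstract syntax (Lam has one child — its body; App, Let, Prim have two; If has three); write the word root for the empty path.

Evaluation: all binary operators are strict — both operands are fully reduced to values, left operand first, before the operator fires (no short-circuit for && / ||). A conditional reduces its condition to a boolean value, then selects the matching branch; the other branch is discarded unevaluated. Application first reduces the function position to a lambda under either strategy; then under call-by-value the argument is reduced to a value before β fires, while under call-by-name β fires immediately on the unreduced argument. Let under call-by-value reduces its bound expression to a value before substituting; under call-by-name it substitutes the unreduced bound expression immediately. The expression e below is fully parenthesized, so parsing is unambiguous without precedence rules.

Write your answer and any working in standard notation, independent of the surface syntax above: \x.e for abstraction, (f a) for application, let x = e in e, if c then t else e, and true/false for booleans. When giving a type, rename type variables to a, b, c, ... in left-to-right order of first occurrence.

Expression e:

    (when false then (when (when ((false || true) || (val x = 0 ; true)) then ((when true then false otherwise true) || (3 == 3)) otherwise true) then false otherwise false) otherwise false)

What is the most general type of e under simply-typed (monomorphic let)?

Answer: Bool

Derivation:
  unify Bool ~ Bool
  unify Bool ~ Bool
  unify Bool ~ Bool
  unify Bool ~ Bool
let x : Int
  unify Bool ~ Bool
  unify Bool ~ Bool
  unify Bool ~ Bool
  unify Bool ~ Bool
  unify Bool ~ Bool
  unify Int ~ Int
  unify Int ~ Int
  unify Bool ~ Bool
  unify Bool ~ Bool
  unify Bool ~ Bool
  unify Bool ~ Bool
  unify Bool ~ Bool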